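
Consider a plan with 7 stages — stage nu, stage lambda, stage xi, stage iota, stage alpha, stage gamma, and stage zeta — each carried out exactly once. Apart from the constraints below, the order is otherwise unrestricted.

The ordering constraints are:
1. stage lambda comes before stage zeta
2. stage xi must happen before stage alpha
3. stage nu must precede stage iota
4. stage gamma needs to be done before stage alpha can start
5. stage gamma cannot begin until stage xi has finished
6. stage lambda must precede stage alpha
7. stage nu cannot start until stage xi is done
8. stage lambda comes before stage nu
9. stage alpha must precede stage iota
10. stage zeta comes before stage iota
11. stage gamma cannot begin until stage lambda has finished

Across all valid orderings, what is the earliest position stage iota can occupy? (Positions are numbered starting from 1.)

Working backwards through the constraints from stage iota, its full set of required predecessors is stage nu, stage lambda, stage xi, stage alpha, stage gamma, stage zeta — 6 of them.
So at minimum 6 stages come before stage iota, putting stage iota no earlier than position 7. That position is achievable by scheduling exactly those predecessors first.

7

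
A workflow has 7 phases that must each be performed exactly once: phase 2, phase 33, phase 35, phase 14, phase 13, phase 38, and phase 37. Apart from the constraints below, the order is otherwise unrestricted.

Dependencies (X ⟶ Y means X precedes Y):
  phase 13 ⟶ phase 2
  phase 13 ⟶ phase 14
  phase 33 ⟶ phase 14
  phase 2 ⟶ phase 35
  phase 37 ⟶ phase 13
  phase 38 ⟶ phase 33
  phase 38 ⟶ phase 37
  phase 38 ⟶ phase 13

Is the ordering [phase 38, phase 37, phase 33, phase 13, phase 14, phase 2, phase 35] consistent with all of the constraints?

Checking each listed constraint against this order: for instance, phase 38 is in position 1 and phase 13 in position 4, so that constraint holds — and the remaining constraints check out the same way.

Yes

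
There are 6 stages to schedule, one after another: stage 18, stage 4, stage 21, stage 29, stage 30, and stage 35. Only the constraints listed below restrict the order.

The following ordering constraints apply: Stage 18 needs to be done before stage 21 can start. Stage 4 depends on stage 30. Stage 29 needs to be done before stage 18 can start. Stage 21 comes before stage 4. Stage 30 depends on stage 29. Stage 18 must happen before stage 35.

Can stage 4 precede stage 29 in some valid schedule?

No

Following stage 29 → stage 30 → stage 4, stage 29 must precede stage 4 in every valid ordering.
Hence stage 4 can never be scheduled before stage 29.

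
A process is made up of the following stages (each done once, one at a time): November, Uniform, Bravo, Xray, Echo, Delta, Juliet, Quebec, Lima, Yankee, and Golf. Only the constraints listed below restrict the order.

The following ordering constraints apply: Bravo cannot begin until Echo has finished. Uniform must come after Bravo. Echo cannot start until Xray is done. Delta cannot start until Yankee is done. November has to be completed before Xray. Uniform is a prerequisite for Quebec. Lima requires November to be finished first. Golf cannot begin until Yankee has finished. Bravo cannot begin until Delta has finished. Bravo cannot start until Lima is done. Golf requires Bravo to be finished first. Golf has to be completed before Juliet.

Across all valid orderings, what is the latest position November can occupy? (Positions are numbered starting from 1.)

The stages that are forced after November, directly or by a chain of constraints, are Uniform, Bravo, Xray, Echo, Juliet, Quebec, Lima, Golf. That's 8 stages.
So at least 8 stages follow November, putting November no later than position 3. That position is achievable by scheduling everything else first.

3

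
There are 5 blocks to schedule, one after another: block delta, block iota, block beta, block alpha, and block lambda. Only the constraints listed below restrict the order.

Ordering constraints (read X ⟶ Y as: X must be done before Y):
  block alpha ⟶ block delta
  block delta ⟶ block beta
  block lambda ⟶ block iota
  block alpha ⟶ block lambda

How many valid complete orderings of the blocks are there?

Only block alpha has no prerequisites, so it must go first.
Systematically extending each partial ordering one block at a time and counting, there are 6 complete orderings.

6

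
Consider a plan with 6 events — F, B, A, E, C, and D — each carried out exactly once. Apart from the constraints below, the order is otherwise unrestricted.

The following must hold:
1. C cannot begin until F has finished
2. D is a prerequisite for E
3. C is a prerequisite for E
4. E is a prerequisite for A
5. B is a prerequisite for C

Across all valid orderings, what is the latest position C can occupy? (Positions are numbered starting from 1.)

The events that are forced after C, directly or by a chain of constraints, are A, E. That's 2 events.
So at least 2 events follow C, putting C no later than position 4. That position is achievable by scheduling everything else first.

4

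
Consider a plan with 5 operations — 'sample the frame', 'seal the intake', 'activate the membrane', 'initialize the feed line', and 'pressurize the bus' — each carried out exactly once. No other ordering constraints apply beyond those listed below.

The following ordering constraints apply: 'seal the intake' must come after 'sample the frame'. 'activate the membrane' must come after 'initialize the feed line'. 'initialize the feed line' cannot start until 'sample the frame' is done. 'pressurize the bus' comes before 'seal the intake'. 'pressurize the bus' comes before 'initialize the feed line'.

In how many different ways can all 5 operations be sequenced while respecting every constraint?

The operations with no prerequisites are 'sample the frame', 'pressurize the bus'; any of them can be placed first.
Enumerating by repeatedly choosing an available operation (one whose prerequisites are all placed) gives 6 distinct complete orderings.

6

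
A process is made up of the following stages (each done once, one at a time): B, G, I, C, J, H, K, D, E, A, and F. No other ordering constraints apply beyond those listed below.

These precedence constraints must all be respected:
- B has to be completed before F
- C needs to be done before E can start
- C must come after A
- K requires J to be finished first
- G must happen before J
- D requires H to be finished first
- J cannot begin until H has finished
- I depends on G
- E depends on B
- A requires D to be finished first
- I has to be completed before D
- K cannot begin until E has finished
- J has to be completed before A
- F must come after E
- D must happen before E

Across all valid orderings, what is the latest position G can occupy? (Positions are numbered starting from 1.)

3

The stages that are forced after G, directly or by a chain of constraints, are I, C, J, K, D, E, A, F. That's 8 stages.
With 8 mandatory successors out of 11 stages total, the latest slot for G is 11−8 = 3, and it's reachable by doing all non-successors before G.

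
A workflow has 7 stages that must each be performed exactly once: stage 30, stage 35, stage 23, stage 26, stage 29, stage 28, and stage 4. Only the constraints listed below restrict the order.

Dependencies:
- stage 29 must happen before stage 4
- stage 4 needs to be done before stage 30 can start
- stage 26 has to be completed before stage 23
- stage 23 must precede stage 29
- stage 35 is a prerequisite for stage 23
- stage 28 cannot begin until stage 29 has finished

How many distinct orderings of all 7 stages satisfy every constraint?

6

2 stages have no prerequisites (stage 35, stage 26), so any of them could come first.
Systematically extending each partial ordering one stage at a time and counting, there are 6 complete orderings.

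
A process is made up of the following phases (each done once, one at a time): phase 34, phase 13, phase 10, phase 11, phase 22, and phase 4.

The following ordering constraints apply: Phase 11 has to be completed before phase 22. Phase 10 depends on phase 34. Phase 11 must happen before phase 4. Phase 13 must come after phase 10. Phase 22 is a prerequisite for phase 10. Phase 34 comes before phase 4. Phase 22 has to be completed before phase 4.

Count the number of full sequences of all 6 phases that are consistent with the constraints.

The phases with no prerequisites are phase 34, phase 11; any of them can be placed first.
Systematically extending each partial ordering one phase at a time and counting, there are 9 complete orderings.

9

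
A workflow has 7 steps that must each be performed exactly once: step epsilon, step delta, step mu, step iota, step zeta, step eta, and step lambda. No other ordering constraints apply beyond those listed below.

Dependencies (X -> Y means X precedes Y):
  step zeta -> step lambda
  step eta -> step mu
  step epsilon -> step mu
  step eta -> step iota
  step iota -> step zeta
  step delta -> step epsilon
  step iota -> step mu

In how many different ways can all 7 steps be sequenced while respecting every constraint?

31

The steps with no prerequisites are step delta, step eta; any of them can be placed first.
Counting all ways to extend the partial order to a total order gives 31.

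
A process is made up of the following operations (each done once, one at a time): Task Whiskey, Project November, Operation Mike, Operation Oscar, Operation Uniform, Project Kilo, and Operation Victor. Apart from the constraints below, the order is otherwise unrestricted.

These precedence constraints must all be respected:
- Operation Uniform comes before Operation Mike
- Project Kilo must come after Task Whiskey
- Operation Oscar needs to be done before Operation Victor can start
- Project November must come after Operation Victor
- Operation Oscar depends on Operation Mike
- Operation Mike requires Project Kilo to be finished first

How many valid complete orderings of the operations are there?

3

The operations with no prerequisites are Task Whiskey, Operation Uniform; any of them can be placed first.
Enumerating by repeatedly choosing an available operation (one whose prerequisites are all placed) gives 3 distinct complete orderings.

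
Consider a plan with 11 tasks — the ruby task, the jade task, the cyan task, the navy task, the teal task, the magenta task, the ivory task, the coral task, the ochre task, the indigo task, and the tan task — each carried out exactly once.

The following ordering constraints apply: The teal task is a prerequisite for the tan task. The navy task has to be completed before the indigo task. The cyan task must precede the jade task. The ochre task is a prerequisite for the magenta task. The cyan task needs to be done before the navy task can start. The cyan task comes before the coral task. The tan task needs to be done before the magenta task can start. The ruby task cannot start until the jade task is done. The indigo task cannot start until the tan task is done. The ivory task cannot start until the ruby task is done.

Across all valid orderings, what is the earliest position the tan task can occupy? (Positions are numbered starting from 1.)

Working backwards through the constraints from the tan task, its only required predecessor is the teal task.
With 1 mandatory predecessor, the earliest the tan task can sit is position 1+1 = 2, and placing just that one first achieves it.

2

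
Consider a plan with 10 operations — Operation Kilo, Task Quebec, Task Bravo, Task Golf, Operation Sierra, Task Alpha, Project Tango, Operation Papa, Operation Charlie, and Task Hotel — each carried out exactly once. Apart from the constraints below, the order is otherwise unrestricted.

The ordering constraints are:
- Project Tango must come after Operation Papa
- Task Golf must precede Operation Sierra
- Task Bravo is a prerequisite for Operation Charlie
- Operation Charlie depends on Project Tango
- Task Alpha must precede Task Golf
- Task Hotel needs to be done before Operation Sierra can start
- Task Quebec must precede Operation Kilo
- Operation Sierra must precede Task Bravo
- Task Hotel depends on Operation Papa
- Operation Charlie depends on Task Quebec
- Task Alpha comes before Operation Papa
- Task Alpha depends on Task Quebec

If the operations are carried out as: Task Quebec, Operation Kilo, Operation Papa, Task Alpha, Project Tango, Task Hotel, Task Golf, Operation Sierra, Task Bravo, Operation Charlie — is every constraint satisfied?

In the proposed order, Operation Papa appears before Task Alpha.
That contradicts the constraint that Task Alpha must precede Operation Papa.

No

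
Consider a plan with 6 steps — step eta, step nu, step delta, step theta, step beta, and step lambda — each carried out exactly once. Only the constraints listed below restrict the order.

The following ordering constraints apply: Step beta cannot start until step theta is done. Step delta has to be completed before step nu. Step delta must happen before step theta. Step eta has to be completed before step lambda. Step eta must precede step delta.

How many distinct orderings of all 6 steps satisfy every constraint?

Step eta is the only step with nothing required before it, so every ordering starts there.
Enumerating by repeatedly choosing an available step (one whose prerequisites are all placed) gives 15 distinct complete orderings.

15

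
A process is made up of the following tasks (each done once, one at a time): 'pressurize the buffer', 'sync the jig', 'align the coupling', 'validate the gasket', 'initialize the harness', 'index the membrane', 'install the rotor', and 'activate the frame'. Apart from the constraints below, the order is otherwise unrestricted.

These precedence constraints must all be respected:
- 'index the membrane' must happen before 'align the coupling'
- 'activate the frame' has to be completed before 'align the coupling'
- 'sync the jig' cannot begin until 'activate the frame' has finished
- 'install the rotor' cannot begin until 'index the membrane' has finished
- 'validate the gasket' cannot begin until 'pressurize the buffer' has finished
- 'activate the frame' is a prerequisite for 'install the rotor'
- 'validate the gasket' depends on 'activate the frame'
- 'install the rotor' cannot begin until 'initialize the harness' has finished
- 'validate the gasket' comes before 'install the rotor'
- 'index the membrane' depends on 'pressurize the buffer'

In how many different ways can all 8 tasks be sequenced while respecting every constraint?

425

The tasks with no prerequisites are 'pressurize the buffer', 'initialize the harness', 'activate the frame'; any of them can be placed first.
Systematically extending each partial ordering one task at a time and counting, there are 425 complete orderings.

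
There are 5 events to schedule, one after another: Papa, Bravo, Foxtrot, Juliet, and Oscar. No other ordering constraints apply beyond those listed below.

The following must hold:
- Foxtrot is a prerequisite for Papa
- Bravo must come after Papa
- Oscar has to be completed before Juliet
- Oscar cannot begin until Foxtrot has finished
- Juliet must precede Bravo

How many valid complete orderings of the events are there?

3

Only Foxtrot has no prerequisites, so it must go first.
Counting all ways to extend the partial order to a total order gives 3.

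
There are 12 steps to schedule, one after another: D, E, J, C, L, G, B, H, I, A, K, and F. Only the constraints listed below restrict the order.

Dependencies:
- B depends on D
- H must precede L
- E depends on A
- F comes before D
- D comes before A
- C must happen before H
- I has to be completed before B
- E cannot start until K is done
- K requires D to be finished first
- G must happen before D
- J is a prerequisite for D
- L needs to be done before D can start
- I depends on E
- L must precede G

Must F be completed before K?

Yes

Chaining the stated constraints: F → D → K.
Hence F necessarily comes before K.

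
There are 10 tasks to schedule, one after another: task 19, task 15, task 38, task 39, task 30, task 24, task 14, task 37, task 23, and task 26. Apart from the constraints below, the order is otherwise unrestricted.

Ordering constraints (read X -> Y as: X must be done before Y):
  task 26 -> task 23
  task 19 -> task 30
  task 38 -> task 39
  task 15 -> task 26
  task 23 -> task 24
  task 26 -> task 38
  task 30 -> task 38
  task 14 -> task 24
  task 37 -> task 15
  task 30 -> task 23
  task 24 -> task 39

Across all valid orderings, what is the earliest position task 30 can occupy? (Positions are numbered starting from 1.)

2

The only task forced before task 30 (directly or transitively) is task 19.
So at minimum 1 task comes before task 30, putting task 30 no earlier than position 2. That position is achievable by scheduling exactly that predecessor first.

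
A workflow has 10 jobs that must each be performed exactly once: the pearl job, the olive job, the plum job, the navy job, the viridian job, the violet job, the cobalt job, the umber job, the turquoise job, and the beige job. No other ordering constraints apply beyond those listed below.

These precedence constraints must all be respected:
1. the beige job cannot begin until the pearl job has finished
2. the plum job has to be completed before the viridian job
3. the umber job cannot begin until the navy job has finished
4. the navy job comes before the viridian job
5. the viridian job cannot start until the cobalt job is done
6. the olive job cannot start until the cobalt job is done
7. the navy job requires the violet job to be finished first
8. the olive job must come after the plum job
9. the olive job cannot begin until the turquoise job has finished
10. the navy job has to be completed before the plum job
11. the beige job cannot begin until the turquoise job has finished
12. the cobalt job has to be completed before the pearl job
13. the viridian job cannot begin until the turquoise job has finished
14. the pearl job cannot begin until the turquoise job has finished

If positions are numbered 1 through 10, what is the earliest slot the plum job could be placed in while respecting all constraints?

3

The jobs that are forced before the plum job, directly or transitively, are the navy job, the violet job. That's 2 jobs.
With 2 mandatory predecessors, the earliest the plum job can sit is position 2+1 = 3, and placing just those 2 first achieves it.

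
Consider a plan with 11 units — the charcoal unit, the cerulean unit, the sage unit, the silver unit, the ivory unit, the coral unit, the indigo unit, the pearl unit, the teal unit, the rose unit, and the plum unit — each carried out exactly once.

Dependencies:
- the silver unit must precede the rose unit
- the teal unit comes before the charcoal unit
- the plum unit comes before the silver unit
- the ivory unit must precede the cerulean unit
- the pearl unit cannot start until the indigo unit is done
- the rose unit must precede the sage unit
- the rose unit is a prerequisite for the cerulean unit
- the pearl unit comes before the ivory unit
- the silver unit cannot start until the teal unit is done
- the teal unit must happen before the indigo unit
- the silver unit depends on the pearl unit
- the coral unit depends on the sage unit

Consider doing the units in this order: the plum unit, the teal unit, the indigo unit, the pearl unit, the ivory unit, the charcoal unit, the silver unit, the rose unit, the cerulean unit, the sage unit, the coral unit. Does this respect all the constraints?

Yes

Every stated constraint is respected: the plum unit sits at position 1, ahead of the silver unit at position 7, and each of the other listed pairs likewise has the predecessor earlier in the sequence.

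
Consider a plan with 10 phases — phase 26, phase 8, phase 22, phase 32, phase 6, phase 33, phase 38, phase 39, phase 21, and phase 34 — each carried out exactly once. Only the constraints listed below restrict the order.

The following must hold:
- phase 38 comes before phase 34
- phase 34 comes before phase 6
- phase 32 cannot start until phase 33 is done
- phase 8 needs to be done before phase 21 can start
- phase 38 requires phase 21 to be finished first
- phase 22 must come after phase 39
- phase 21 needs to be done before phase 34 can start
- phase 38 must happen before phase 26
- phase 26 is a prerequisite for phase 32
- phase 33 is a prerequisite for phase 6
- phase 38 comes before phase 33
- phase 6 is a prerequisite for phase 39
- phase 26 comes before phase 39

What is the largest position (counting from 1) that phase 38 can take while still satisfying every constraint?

The phases that are forced after phase 38, directly or by a chain of constraints, are phase 26, phase 22, phase 32, phase 6, phase 33, phase 39, phase 34. That's 7 phases.
With 7 mandatory successors out of 10 phases total, the latest slot for phase 38 is 10−7 = 3, and it's reachable by doing all non-successors before phase 38.

3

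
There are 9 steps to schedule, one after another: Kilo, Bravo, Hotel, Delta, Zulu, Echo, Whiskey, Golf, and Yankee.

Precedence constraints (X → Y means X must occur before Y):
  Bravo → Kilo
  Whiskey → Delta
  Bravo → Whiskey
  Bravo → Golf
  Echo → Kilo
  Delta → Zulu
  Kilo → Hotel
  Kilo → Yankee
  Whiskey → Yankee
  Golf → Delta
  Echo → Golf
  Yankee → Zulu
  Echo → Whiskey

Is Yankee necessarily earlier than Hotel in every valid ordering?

No

Yankee and Hotel are not related by any chain of constraints.
A valid ordering placing Hotel before Yankee exists, so the answer is no.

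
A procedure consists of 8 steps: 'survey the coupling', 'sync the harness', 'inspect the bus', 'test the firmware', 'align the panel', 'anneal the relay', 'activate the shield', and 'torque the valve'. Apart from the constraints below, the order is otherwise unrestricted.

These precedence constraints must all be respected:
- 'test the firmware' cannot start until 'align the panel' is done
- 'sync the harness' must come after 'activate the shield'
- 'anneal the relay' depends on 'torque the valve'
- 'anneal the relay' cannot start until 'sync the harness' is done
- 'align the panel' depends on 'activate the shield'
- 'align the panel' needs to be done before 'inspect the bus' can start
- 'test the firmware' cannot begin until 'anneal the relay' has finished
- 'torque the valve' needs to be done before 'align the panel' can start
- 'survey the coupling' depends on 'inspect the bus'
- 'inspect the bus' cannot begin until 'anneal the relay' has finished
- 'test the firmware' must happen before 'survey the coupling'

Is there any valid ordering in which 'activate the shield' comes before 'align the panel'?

'activate the shield' is actually forced before 'align the panel' by the constraints, so certainly some valid ordering has 'activate the shield' first.

Yes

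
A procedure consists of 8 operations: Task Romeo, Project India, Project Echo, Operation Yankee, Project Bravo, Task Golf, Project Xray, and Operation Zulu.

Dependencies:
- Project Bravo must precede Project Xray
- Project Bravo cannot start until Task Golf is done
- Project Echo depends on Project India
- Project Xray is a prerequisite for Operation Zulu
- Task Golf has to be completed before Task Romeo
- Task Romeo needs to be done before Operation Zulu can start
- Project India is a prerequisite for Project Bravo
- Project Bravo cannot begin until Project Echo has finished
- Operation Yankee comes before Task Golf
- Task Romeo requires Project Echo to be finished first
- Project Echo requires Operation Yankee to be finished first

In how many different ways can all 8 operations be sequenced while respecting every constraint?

15

2 operations have no prerequisites (Project India, Operation Yankee), so any of them could come first.
Counting all ways to extend the partial order to a total order gives 15.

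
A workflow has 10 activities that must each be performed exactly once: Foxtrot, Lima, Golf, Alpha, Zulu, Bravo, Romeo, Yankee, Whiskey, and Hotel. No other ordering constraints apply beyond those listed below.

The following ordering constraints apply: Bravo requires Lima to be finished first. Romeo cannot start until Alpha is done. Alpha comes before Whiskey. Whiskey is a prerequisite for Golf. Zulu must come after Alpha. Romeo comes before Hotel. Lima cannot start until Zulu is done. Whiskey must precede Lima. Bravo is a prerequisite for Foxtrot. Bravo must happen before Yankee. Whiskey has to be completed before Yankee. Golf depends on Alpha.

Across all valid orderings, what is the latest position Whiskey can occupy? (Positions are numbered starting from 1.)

Following every chain forward from Whiskey, the activities that must come later are Foxtrot, Lima, Golf, Bravo, Yankee — 5 of them.
So at least 5 activities follow Whiskey, putting Whiskey no later than position 5. That position is achievable by scheduling everything else first.

5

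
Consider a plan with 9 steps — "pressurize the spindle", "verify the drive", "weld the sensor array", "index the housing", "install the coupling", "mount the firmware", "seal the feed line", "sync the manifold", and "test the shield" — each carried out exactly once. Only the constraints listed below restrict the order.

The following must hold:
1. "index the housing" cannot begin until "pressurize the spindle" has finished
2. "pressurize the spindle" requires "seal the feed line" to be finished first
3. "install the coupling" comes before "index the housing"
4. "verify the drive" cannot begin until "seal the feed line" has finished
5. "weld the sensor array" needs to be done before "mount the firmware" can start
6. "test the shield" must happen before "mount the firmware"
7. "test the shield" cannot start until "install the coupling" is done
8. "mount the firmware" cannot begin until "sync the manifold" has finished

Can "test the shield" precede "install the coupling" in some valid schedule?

No

The constraints give a chain "install the coupling" → "test the shield", which forces "install the coupling" before "test the shield".
Hence "test the shield" can never be scheduled before "install the coupling".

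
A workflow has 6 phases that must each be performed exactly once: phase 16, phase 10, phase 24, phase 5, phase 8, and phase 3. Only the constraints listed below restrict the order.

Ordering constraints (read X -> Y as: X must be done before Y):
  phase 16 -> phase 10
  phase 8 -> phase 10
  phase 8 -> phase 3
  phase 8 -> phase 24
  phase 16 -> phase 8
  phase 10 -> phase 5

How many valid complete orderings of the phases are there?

12

Phase 16 is the only phase with nothing required before it, so every ordering starts there.
Enumerating by repeatedly choosing an available phase (one whose prerequisites are all placed) gives 12 distinct complete orderings.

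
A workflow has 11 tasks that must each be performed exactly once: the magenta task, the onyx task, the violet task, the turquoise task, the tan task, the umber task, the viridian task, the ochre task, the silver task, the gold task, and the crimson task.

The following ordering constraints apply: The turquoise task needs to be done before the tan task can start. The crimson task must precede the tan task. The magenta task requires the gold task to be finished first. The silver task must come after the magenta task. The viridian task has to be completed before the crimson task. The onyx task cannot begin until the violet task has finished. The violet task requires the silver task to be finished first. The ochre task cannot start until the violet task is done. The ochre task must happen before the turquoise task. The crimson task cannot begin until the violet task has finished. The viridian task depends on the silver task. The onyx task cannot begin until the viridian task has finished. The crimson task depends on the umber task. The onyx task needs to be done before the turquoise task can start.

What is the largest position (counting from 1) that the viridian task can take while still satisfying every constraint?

Every task that must follow the viridian task has to come after it. Tracing all chains starting from the viridian task, those tasks are: the onyx task, the turquoise task, the tan task, the crimson task — 4 in total.
So at least 4 tasks follow the viridian task, putting the viridian task no later than position 7. That position is achievable by scheduling everything else first.

7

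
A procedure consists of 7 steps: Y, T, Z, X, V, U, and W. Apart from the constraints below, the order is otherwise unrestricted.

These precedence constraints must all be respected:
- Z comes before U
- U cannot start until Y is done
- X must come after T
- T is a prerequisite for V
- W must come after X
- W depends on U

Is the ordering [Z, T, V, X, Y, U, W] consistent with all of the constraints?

Checking each listed constraint against this order: for instance, Z is in position 1 and U in position 6, so that constraint holds — and the remaining constraints check out the same way.

Yes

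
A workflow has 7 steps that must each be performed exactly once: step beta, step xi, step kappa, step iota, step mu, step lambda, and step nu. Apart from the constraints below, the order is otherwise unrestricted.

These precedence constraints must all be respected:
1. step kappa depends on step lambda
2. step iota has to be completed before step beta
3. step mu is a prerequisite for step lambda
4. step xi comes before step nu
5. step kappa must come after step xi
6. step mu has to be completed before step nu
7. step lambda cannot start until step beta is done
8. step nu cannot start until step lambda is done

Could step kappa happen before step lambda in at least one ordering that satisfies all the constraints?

The constraints give a chain step lambda → step kappa, which forces step lambda before step kappa.
Hence step kappa can never be scheduled before step lambda.

No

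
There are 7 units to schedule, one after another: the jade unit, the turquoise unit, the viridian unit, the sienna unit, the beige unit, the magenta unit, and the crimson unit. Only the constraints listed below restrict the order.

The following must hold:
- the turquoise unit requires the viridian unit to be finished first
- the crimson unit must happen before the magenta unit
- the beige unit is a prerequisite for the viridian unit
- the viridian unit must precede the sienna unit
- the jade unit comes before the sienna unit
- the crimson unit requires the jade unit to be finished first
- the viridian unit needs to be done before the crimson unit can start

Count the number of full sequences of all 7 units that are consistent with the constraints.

39

2 units have no prerequisites (the jade unit, the beige unit), so any of them could come first.
Counting all ways to extend the partial order to a total order gives 39.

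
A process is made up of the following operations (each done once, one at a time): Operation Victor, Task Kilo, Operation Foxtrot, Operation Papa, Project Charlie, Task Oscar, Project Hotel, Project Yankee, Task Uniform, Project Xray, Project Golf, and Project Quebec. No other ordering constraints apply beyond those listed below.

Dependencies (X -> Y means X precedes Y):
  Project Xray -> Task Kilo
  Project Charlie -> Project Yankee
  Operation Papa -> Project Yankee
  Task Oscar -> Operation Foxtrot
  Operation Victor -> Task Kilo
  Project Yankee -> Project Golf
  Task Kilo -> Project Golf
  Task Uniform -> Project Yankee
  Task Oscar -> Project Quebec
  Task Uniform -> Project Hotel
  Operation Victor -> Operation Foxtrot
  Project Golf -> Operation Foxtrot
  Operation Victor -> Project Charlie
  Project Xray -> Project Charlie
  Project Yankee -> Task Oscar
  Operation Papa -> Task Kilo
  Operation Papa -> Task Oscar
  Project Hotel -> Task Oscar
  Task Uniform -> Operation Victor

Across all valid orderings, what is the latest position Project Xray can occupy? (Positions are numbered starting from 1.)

5

Every operation that must follow Project Xray has to come after it. Tracing all chains starting from Project Xray, those operations are: Task Kilo, Operation Foxtrot, Project Charlie, Task Oscar, Project Yankee, Project Golf, Project Quebec — 7 in total.
With 7 mandatory successors out of 12 operations total, the latest slot for Project Xray is 12−7 = 5, and it's reachable by doing all non-successors before Project Xray.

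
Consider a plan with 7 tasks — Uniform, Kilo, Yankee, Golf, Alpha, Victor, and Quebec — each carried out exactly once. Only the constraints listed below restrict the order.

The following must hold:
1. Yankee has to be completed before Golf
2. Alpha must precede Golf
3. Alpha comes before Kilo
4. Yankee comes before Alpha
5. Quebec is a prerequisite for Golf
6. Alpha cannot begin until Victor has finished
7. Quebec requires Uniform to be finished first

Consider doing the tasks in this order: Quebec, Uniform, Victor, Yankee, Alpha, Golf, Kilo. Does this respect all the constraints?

No

The sequence places Quebec ahead of Uniform.
That contradicts the constraint that Uniform must precede Quebec.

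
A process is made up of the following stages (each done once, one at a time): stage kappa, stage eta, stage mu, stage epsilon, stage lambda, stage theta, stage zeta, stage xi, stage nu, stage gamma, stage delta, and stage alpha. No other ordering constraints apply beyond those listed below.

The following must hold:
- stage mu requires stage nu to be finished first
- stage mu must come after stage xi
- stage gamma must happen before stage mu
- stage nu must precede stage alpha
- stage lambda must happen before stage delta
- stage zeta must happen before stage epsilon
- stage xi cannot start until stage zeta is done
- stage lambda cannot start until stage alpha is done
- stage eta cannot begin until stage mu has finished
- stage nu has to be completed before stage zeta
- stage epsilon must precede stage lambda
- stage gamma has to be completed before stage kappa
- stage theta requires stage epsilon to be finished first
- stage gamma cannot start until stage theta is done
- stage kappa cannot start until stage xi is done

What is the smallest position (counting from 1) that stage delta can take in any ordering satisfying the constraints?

The stages that are forced before stage delta, directly or transitively, are stage epsilon, stage lambda, stage zeta, stage nu, stage alpha. That's 5 stages.
So at minimum 5 stages come before stage delta, putting stage delta no earlier than position 6. That position is achievable by scheduling exactly those predecessors first.

6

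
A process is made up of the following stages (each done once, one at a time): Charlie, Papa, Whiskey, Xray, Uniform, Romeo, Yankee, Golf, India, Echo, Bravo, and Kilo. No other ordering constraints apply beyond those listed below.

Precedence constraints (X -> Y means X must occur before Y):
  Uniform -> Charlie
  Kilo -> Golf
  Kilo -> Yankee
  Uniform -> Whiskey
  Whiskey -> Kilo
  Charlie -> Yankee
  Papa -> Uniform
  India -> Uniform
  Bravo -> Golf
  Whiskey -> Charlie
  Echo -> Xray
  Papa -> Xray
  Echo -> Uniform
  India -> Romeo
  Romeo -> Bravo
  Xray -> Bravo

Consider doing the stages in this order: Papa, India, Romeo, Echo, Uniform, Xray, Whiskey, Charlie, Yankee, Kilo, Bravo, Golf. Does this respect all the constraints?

No

In the proposed order, Yankee appears before Kilo.
That contradicts the constraint that Kilo must precede Yankee.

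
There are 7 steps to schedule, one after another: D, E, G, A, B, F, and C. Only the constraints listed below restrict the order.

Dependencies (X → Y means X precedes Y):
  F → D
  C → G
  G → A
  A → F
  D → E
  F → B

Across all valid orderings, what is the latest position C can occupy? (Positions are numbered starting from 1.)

Every step that must follow C has to come after it. Tracing all chains starting from C, those steps are: D, E, G, A, B, F — 6 in total.
So at least 6 steps follow C, putting C no later than position 1. That position is achievable by scheduling everything else first.

1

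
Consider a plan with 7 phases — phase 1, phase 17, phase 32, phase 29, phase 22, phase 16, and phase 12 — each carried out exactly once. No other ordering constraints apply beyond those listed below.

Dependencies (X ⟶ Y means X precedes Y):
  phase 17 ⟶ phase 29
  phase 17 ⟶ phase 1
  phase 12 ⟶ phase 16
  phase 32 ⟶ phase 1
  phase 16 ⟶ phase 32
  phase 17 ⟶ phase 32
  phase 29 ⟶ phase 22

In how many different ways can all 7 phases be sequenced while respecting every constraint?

31

2 phases have no prerequisites (phase 17, phase 12), so any of them could come first.
Systematically extending each partial ordering one phase at a time and counting, there are 31 complete orderings.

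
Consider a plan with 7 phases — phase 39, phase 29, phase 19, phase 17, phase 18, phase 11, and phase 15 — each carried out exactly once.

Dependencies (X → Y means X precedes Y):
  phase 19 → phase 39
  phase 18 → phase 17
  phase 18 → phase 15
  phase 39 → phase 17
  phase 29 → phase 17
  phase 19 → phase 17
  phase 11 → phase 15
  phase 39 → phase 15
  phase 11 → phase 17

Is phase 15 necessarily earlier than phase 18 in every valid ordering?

In fact the dependencies run the other way: phase 18 → phase 15.
So phase 15 does not have to come before phase 18 — it cannot.

No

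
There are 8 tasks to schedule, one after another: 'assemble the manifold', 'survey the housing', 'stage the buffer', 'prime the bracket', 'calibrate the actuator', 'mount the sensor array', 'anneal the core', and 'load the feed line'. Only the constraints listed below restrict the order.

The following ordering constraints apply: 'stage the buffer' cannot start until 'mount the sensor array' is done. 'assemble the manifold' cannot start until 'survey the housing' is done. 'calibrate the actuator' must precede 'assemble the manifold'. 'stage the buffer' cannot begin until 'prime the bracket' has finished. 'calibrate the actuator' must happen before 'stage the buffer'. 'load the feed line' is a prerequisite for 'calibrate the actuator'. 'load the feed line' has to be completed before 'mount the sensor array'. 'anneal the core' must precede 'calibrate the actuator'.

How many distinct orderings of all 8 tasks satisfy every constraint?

406

4 tasks have no prerequisites ('survey the housing', 'prime the bracket', 'anneal the core', 'load the feed line'), so any of them could come first.
Enumerating by repeatedly choosing an available task (one whose prerequisites are all placed) gives 406 distinct complete orderings.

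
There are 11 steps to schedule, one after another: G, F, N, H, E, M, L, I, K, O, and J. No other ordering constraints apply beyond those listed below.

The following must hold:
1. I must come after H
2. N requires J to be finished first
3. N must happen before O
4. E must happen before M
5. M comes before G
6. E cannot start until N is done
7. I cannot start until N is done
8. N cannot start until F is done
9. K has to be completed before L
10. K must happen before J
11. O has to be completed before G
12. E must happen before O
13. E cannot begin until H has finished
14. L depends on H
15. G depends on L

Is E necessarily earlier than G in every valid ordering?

Yes

There is a constraint chain E → O → G.
That forces E before G in every valid schedule.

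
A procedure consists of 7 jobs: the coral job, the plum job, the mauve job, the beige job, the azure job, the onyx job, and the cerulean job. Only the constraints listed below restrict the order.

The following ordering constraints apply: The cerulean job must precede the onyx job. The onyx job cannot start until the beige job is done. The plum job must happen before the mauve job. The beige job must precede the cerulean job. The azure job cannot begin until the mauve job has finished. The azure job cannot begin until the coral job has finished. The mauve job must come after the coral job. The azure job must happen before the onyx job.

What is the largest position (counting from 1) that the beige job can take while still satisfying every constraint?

5

Following every chain forward from the beige job, the jobs that must come later are the onyx job, the cerulean job — 2 of them.
With 2 mandatory successors out of 7 jobs total, the latest slot for the beige job is 7−2 = 5, and it's reachable by doing all non-successors before the beige job.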